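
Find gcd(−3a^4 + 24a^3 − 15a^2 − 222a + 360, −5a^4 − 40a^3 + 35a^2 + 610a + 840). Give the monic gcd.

a^2 − a − 12

Euclidean algorithm in ℚ[a]:
  −3a^4 + 24a^3 − 15a^2 − 222a + 360 = (3/5)(−5a^4 − 40a^3 + 35a^2 + 610a + 840) + (48a^3 − 36a^2 − 588a − 144)
  −5a^4 − 40a^3 + 35a^2 + 610a + 840 = (−(5/48)a − 175/192)(48a^3 − 36a^2 − 588a − 144) + (−(945/16)a^2 + (945/16)a + 2835/4)
  48a^3 − 36a^2 − 588a − 144 = (−(256/315)a − 64/315)(−(945/16)a^2 + (945/16)a + 2835/4) + (0)
Last nonzero remainder: −(945/16)a^2 + (945/16)a + 2835/4. Dividing through by −945/16 gives the monic gcd a^2 − a − 12.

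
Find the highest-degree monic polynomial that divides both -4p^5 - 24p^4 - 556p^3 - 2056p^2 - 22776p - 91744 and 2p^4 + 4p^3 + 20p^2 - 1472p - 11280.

p^2 + 6p + 94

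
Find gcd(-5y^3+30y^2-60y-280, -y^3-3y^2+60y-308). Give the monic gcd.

y^2-8y+28

By polynomial division,
  -5y^3+30y^2-60y-280 = (5)(-y^3-3y^2+60y-308) + (45y^2-360y+1260)
  -y^3-3y^2+60y-308 = (-(1/45)y-11/45)(45y^2-360y+1260) + (0)
Last nonzero remainder: 45y^2-360y+1260. Dividing through by 45 gives the monic gcd y^2-8y+28.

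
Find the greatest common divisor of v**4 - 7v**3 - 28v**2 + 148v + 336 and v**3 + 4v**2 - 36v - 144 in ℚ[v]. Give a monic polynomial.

v**2 - 2v - 24

Repeated division with remainder:
  v**4 - 7v**3 - 28v**2 + 148v + 336 = (v - 11)(v**3 + 4v**2 - 36v - 144) + (52v**2 - 104v - 1248)
  v**3 + 4v**2 - 36v - 144 = ((1/52)v + 3/26)(52v**2 - 104v - 1248) + (0)
Last nonzero remainder: 52v**2 - 104v - 1248. Dividing through by 52 gives the monic gcd v**2 - 2v - 24.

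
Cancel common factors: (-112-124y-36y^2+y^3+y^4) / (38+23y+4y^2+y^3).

Apply the Euclidean algorithm:
  y^4+y^3-36y^2-124y-112 = (y-3)(y^3+4y^2+23y+38) + (-47y^2-93y+2)
  y^3+4y^2+23y+38 = (-(1/47)y-95/2209)(-47y^2-93y+2) + ((42066/2209)y+84132/2209)
  -47y^2-93y+2 = (-(103823/42066)y+2209/42066)((42066/2209)y+84132/2209) + (0)
Last nonzero remainder: (42066/2209)y+84132/2209. Dividing through by 42066/2209 gives the monic gcd y+2.
Cancel y+2 from numerator and denominator to get the reduced form.

(-56-34y-y^2+y^3)/(19+2y+y^2)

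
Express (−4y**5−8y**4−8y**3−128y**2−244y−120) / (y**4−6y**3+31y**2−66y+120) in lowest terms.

Repeated division with remainder:
  −4y**5−8y**4−8y**3−128y**2−244y−120 = (−4y−32)(y**4−6y**3+31y**2−66y+120) + (−76y**3+600y**2−1876y+3720)
  y**4−6y**3+31y**2−66y+120 = (−(1/76)y−9/361)(−76y**3+600y**2−1876y+3720) + ((7680/361)y**2−(23040/361)y+76800/361)
  −76y**3+600y**2−1876y+3720 = (−(6859/1920)y+11191/640)((7680/361)y**2−(23040/361)y+76800/361) + (0)
Last nonzero remainder: (7680/361)y**2−(23040/361)y+76800/361. Dividing through by 7680/361 gives the monic gcd y**2−3y+10.
Cancel y**2−3y+10 from numerator and denominator to get the reduced form.

(−4y**3−20y**2−28y−12)/(y**2−3y+12)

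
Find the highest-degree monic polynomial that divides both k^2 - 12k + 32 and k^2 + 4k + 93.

By polynomial division,
  k^2 - 12k + 32 = (k^2 + 4k + 93) + (-16k - 61)
  k^2 + 4k + 93 = (-(1/16)k - 3/256)(-16k - 61) + (23625/256)
  -16k - 61 = (-(4096/23625)k - 15616/23625)(23625/256) + (0)
The last nonzero remainder is the constant 23625/256, so the polynomials are coprime and gcd = 1.

1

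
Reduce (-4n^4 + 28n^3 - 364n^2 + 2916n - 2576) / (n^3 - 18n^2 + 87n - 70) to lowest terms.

(-4n^2 - 4n - 368)/(n - 10)

Apply the Euclidean algorithm:
  -4n^4 + 28n^3 - 364n^2 + 2916n - 2576 = (-4n - 44)(n^3 - 18n^2 + 87n - 70) + (-808n^2 + 6464n - 5656)
  n^3 - 18n^2 + 87n - 70 = (-(1/808)n + 5/404)(-808n^2 + 6464n - 5656) + (0)
Last nonzero remainder: -808n^2 + 6464n - 5656. Dividing through by -808 gives the monic gcd n^2 - 8n + 7.
Cancel n^2 - 8n + 7 from numerator and denominator to get the reduced form.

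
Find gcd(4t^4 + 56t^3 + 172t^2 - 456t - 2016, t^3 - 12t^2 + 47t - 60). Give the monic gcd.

By polynomial division,
  4t^4 + 56t^3 + 172t^2 - 456t - 2016 = (4t + 104)(t^3 - 12t^2 + 47t - 60) + (1232t^2 - 5104t + 4224)
  t^3 - 12t^2 + 47t - 60 = ((1/1232)t - 5/784)(1232t^2 - 5104t + 4224) + ((540/49)t - 1620/49)
  1232t^2 - 5104t + 4224 = ((15092/135)t - 17248/135)((540/49)t - 1620/49) + (0)
Last nonzero remainder: (540/49)t - 1620/49. Dividing through by 540/49 gives the monic gcd t - 3.

t - 3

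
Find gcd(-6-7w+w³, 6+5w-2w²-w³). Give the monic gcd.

1+w

By polynomial division,
  w³-7w-6 = (-1)(-w³-2w²+5w+6) + (-2w²-2w)
  -w³-2w²+5w+6 = ((1/2)w+1/2)(-2w²-2w) + (6w+6)
  -2w²-2w = (-(1/3)w)(6w+6) + (0)
Last nonzero remainder: 6w+6. Dividing through by 6 gives the monic gcd w+1.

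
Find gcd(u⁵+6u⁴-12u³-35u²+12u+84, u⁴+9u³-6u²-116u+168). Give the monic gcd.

u³+3u²-24u+28

Apply the Euclidean algorithm:
  u⁵+6u⁴-12u³-35u²+12u+84 = (u-3)(u⁴+9u³-6u²-116u+168) + (21u³+63u²-504u+588)
  u⁴+9u³-6u²-116u+168 = ((1/21)u+2/7)(21u³+63u²-504u+588) + (0)
Last nonzero remainder: 21u³+63u²-504u+588. Dividing through by 21 gives the monic gcd u³+3u²-24u+28.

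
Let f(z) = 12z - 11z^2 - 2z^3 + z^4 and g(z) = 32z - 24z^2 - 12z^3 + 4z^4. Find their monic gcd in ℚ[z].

4z - 5z^2 + z^3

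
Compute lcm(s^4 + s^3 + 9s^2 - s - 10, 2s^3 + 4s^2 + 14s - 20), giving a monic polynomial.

By polynomial division,
  s^4 + s^3 + 9s^2 - s - 10 = ((1/2)s - 1/2)(2s^3 + 4s^2 + 14s - 20) + (4s^2 + 16s - 20)
  2s^3 + 4s^2 + 14s - 20 = ((1/2)s - 1)(4s^2 + 16s - 20) + (40s - 40)
  4s^2 + 16s - 20 = ((1/10)s + 1/2)(40s - 40) + (0)
Last nonzero remainder: 40s - 40. Dividing through by 40 gives the monic gcd s - 1.
Then lcm(f, g) = f·g / gcd(f, g); expanding and making the result monic gives the answer.

s^6 + 4s^5 + 22s^4 + 36s^3 + 77s^2 - 40s - 100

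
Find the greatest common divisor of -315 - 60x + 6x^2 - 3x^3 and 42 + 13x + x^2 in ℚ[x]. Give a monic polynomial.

Apply the Euclidean algorithm:
  -3x^3 + 6x^2 - 60x - 315 = (-3x + 45)(x^2 + 13x + 42) + (-519x - 2205)
  x^2 + 13x + 42 = (-(1/519)x - 1514/89787)(-519x - 2205) + (144228/29929)
  -519x - 2205 = (-(5177717/48076)x - 3142545/6868)(144228/29929) + (0)
The last nonzero remainder is the constant 144228/29929, so the polynomials are coprime and gcd = 1.

1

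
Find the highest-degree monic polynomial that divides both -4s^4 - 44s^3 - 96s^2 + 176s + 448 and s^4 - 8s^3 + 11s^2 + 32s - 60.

Apply the Euclidean algorithm:
  -4s^4 - 44s^3 - 96s^2 + 176s + 448 = (-4)(s^4 - 8s^3 + 11s^2 + 32s - 60) + (-76s^3 - 52s^2 + 304s + 208)
  s^4 - 8s^3 + 11s^2 + 32s - 60 = (-(1/76)s + 165/1444)(-76s^3 - 52s^2 + 304s + 208) + ((7560/361)s^2 - 30240/361)
  -76s^3 - 52s^2 + 304s + 208 = (-(6859/1890)s - 4693/1890)((7560/361)s^2 - 30240/361) + (0)
Last nonzero remainder: (7560/361)s^2 - 30240/361. Dividing through by 7560/361 gives the monic gcd s^2 - 4.

s^2 - 4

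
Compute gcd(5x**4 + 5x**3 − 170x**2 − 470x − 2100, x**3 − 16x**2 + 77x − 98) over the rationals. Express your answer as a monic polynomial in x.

x − 7

Euclidean algorithm in ℚ[x]:
  5x**4 + 5x**3 − 170x**2 − 470x − 2100 = (5x + 85)(x**3 − 16x**2 + 77x − 98) + (805x**2 − 6525x + 6230)
  x**3 − 16x**2 + 77x − 98 = ((1/805)x − 1271/129605)(805x**2 − 6525x + 6230) + ((136656/25921)x − 136656/3703)
  805x**2 − 6525x + 6230 = ((20866405/136656)x − 11534845/68328)((136656/25921)x − 136656/3703) + (0)
Last nonzero remainder: (136656/25921)x − 136656/3703. Dividing through by 136656/25921 gives the monic gcd x − 7.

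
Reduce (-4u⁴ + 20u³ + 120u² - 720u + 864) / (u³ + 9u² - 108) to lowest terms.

(-4u² + 32u - 48)/(u + 6)

Repeated division with remainder:
  -4u⁴ + 20u³ + 120u² - 720u + 864 = (-4u + 56)(u³ + 9u² - 108) + (-384u² - 1152u + 6912)
  u³ + 9u² - 108 = (-(1/384)u - 1/64)(-384u² - 1152u + 6912) + (0)
Last nonzero remainder: -384u² - 1152u + 6912. Dividing through by -384 gives the monic gcd u² + 3u - 18.
Cancel u² + 3u - 18 from numerator and denominator to get the reduced form.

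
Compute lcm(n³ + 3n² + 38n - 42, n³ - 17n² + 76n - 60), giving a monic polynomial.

n⁵ - 13n⁴ + 50n³ - 470n² + 2952n - 2520

Euclidean algorithm in ℚ[n]:
  n³ + 3n² + 38n - 42 = (n³ - 17n² + 76n - 60) + (20n² - 38n + 18)
  n³ - 17n² + 76n - 60 = ((1/20)n - 151/200)(20n² - 38n + 18) + ((4641/100)n - 4641/100)
  20n² - 38n + 18 = ((2000/4641)n - 600/1547)((4641/100)n - 4641/100) + (0)
Last nonzero remainder: (4641/100)n - 4641/100. Dividing through by 4641/100 gives the monic gcd n - 1.
Then lcm(f, g) = f·g / gcd(f, g); expanding and making the result monic gives the answer.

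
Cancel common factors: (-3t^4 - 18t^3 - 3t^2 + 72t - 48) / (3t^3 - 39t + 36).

(-t^2 - 3t + 4)/(t - 3)

By polynomial division,
  -3t^4 - 18t^3 - 3t^2 + 72t - 48 = (-t - 6)(3t^3 - 39t + 36) + (-42t^2 - 126t + 168)
  3t^3 - 39t + 36 = (-(1/14)t + 3/14)(-42t^2 - 126t + 168) + (0)
Last nonzero remainder: -42t^2 - 126t + 168. Dividing through by -42 gives the monic gcd t^2 + 3t - 4.
Cancel t^2 + 3t - 4 from numerator and denominator to get the reduced form.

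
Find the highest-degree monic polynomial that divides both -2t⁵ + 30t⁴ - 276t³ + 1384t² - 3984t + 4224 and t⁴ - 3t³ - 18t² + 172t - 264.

t³ - 9t² + 36t - 44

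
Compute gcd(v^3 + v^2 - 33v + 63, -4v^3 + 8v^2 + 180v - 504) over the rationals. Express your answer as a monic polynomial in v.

Euclidean algorithm in ℚ[v]:
  v^3 + v^2 - 33v + 63 = (-1/4)(-4v^3 + 8v^2 + 180v - 504) + (3v^2 + 12v - 63)
  -4v^3 + 8v^2 + 180v - 504 = (-(4/3)v + 8)(3v^2 + 12v - 63) + (0)
Last nonzero remainder: 3v^2 + 12v - 63. Dividing through by 3 gives the monic gcd v^2 + 4v - 21.

v^2 + 4v - 21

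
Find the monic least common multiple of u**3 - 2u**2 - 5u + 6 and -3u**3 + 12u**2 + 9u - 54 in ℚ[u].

u**4 - 5u**3 + u**2 + 21u - 18

Repeated division with remainder:
  u**3 - 2u**2 - 5u + 6 = (-1/3)(-3u**3 + 12u**2 + 9u - 54) + (2u**2 - 2u - 12)
  -3u**3 + 12u**2 + 9u - 54 = (-(3/2)u + 9/2)(2u**2 - 2u - 12) + (0)
Last nonzero remainder: 2u**2 - 2u - 12. Dividing through by 2 gives the monic gcd u**2 - u - 6.
Then lcm(f, g) = f·g / gcd(f, g); expanding and making the result monic gives the answer.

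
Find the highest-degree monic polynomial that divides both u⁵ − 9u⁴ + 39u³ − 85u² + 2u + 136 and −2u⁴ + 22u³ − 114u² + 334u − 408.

u³ − 8u² + 33u − 68

Repeated division with remainder:
  u⁵ − 9u⁴ + 39u³ − 85u² + 2u + 136 = (−(1/2)u − 1)(−2u⁴ + 22u³ − 114u² + 334u − 408) + (4u³ − 32u² + 132u − 272)
  −2u⁴ + 22u³ − 114u² + 334u − 408 = (−(1/2)u + 3/2)(4u³ − 32u² + 132u − 272) + (0)
Last nonzero remainder: 4u³ − 32u² + 132u − 272. Dividing through by 4 gives the monic gcd u³ − 8u² + 33u − 68.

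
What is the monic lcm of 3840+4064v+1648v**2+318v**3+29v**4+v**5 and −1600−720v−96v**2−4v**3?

38400+44480v+20544v**2+4828v**3+608v**4+39v**5+v**6

Euclidean algorithm in ℚ[v]:
  v**5+29v**4+318v**3+1648v**2+4064v+3840 = (−(1/4)v**2−(5/4)v−9/2)(−4v**3−96v**2−720v−1600) + (−84v**2−1176v−3360)
  −4v**3−96v**2−720v−1600 = ((1/21)v+10/21)(−84v**2−1176v−3360) + (0)
Last nonzero remainder: −84v**2−1176v−3360. Dividing through by −84 gives the monic gcd v**2+14v+40.
Then lcm(f, g) = f·g / gcd(f, g); expanding and making the result monic gives the answer.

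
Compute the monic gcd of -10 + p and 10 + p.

1

Euclidean algorithm in ℚ[p]:
  p - 10 = (p + 10) + (-20)
  p + 10 = (-(1/20)p - 1/2)(-20) + (0)
The last nonzero remainder is the constant -20, so the polynomials are coprime and gcd = 1.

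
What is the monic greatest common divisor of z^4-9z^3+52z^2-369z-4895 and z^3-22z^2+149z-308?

Euclidean algorithm in ℚ[z]:
  z^4-9z^3+52z^2-369z-4895 = (z+13)(z^3-22z^2+149z-308) + (189z^2-1998z-891)
  z^3-22z^2+149z-308 = ((1/189)z-80/1323)(189z^2-1998z-891) + ((1612/49)z-17732/49)
  189z^2-1998z-891 = ((9261/1612)z+3969/1612)((1612/49)z-17732/49) + (0)
Last nonzero remainder: (1612/49)z-17732/49. Dividing through by 1612/49 gives the monic gcd z-11.

z-11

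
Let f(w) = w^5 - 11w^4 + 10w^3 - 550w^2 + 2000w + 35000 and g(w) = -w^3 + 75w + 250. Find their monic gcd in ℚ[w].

w^2 - 5w - 50

Repeated division with remainder:
  w^5 - 11w^4 + 10w^3 - 550w^2 + 2000w + 35000 = (-w^2 + 11w - 85)(-w^3 + 75w + 250) + (-1125w^2 + 5625w + 56250)
  -w^3 + 75w + 250 = ((1/1125)w + 1/225)(-1125w^2 + 5625w + 56250) + (0)
Last nonzero remainder: -1125w^2 + 5625w + 56250. Dividing through by -1125 gives the monic gcd w^2 - 5w - 50.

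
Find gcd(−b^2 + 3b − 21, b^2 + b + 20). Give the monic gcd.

Repeated division with remainder:
  −b^2 + 3b − 21 = (−1)(b^2 + b + 20) + (4b − 1)
  b^2 + b + 20 = ((1/4)b + 5/16)(4b − 1) + (325/16)
  4b − 1 = ((64/325)b − 16/325)(325/16) + (0)
The last nonzero remainder is the constant 325/16, so the polynomials are coprime and gcd = 1.

1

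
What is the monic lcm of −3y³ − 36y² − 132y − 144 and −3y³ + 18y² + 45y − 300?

y⁵ + 2y⁴ − 51y³ − 92y² + 620y + 1200

Euclidean algorithm in ℚ[y]:
  −3y³ − 36y² − 132y − 144 = (−3y³ + 18y² + 45y − 300) + (−54y² − 177y + 156)
  −3y³ + 18y² + 45y − 300 = ((1/18)y − 167/324)(−54y² − 177y + 156) + (−(5929/108)y − 5929/27)
  −54y² − 177y + 156 = ((5832/5929)y − 4212/5929)(−(5929/108)y − 5929/27) + (0)
Last nonzero remainder: −(5929/108)y − 5929/27. Dividing through by −5929/108 gives the monic gcd y + 4.
Then lcm(f, g) = f·g / gcd(f, g); expanding and making the result monic gives the answer.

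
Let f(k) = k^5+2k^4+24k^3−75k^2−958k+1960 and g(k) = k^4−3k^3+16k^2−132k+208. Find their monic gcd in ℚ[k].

By polynomial division,
  k^5+2k^4+24k^3−75k^2−958k+1960 = (k+5)(k^4−3k^3+16k^2−132k+208) + (23k^3−23k^2−506k+920)
  k^4−3k^3+16k^2−132k+208 = ((1/23)k−2/23)(23k^3−23k^2−506k+920) + (36k^2−216k+288)
  23k^3−23k^2−506k+920 = ((23/36)k+115/36)(36k^2−216k+288) + (0)
Last nonzero remainder: 36k^2−216k+288. Dividing through by 36 gives the monic gcd k^2−6k+8.

k^2−6k+8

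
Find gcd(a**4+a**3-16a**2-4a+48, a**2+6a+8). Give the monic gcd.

a**2+6a+8

Euclidean algorithm in ℚ[a]:
  a**4+a**3-16a**2-4a+48 = (a**2-5a+6)(a**2+6a+8) + (0)
The last nonzero remainder a**2+6a+8 is already monic.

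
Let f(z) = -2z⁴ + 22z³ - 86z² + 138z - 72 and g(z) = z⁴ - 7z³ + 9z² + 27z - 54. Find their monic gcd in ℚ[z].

z² - 6z + 9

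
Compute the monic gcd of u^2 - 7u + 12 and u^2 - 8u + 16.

Euclidean algorithm in ℚ[u]:
  u^2 - 7u + 12 = (u^2 - 8u + 16) + (u - 4)
  u^2 - 8u + 16 = (u - 4)(u - 4) + (0)
The last nonzero remainder u - 4 is already monic.

u - 4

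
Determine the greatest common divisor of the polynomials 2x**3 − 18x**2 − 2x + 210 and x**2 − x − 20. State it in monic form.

Euclidean algorithm in ℚ[x]:
  2x**3 − 18x**2 − 2x + 210 = (2x − 16)(x**2 − x − 20) + (22x − 110)
  x**2 − x − 20 = ((1/22)x + 2/11)(22x − 110) + (0)
Last nonzero remainder: 22x − 110. Dividing through by 22 gives the monic gcd x − 5.

x − 5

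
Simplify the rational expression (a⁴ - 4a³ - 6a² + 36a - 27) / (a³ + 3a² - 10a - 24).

(a³ - a² - 9a + 9)/(a² + 6a + 8)

Apply the Euclidean algorithm:
  a⁴ - 4a³ - 6a² + 36a - 27 = (a - 7)(a³ + 3a² - 10a - 24) + (25a² - 10a - 195)
  a³ + 3a² - 10a - 24 = ((1/25)a + 17/125)(25a² - 10a - 195) + (-(21/25)a + 63/25)
  25a² - 10a - 195 = (-(625/21)a - 1625/21)(-(21/25)a + 63/25) + (0)
Last nonzero remainder: -(21/25)a + 63/25. Dividing through by -21/25 gives the monic gcd a - 3.
Cancel a - 3 from numerator and denominator to get the reduced form.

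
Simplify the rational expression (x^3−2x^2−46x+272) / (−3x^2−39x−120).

(−x^2+10x−34)/(3x+15)

Apply the Euclidean algorithm:
  x^3−2x^2−46x+272 = (−(1/3)x+5)(−3x^2−39x−120) + (109x+872)
  −3x^2−39x−120 = (−(3/109)x−15/109)(109x+872) + (0)
Last nonzero remainder: 109x+872. Dividing through by 109 gives the monic gcd x+8.
Cancel x+8 from numerator and denominator to get the reduced form.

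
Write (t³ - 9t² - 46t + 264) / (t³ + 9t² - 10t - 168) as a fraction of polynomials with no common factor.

(t - 11)/(t + 7)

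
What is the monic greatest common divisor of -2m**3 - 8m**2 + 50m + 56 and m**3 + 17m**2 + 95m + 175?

m + 7

Repeated division with remainder:
  -2m**3 - 8m**2 + 50m + 56 = (-2)(m**3 + 17m**2 + 95m + 175) + (26m**2 + 240m + 406)
  m**3 + 17m**2 + 95m + 175 = ((1/26)m + 101/338)(26m**2 + 240m + 406) + ((1296/169)m + 9072/169)
  26m**2 + 240m + 406 = ((2197/648)m + 4901/648)((1296/169)m + 9072/169) + (0)
Last nonzero remainder: (1296/169)m + 9072/169. Dividing through by 1296/169 gives the monic gcd m + 7.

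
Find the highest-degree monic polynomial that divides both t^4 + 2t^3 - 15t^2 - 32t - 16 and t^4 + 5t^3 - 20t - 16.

Euclidean algorithm in ℚ[t]:
  t^4 + 2t^3 - 15t^2 - 32t - 16 = (t^4 + 5t^3 - 20t - 16) + (-3t^3 - 15t^2 - 12t)
  t^4 + 5t^3 - 20t - 16 = (-(1/3)t)(-3t^3 - 15t^2 - 12t) + (-4t^2 - 20t - 16)
  -3t^3 - 15t^2 - 12t = ((3/4)t)(-4t^2 - 20t - 16) + (0)
Last nonzero remainder: -4t^2 - 20t - 16. Dividing through by -4 gives the monic gcd t^2 + 5t + 4.

t^2 + 5t + 4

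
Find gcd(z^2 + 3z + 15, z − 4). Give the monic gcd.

By polynomial division,
  z^2 + 3z + 15 = (z + 7)(z − 4) + (43)
  z − 4 = ((1/43)z − 4/43)(43) + (0)
The last nonzero remainder is the constant 43, so the polynomials are coprime and gcd = 1.

1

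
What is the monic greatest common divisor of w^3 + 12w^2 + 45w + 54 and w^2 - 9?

Apply the Euclidean algorithm:
  w^3 + 12w^2 + 45w + 54 = (w + 12)(w^2 - 9) + (54w + 162)
  w^2 - 9 = ((1/54)w - 1/18)(54w + 162) + (0)
Last nonzero remainder: 54w + 162. Dividing through by 54 gives the monic gcd w + 3.

w + 3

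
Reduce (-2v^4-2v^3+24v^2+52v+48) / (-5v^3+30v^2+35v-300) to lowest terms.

By polynomial division,
  -2v^4-2v^3+24v^2+52v+48 = ((2/5)v+14/5)(-5v^3+30v^2+35v-300) + (-74v^2+74v+888)
  -5v^3+30v^2+35v-300 = ((5/74)v-25/74)(-74v^2+74v+888) + (0)
Last nonzero remainder: -74v^2+74v+888. Dividing through by -74 gives the monic gcd v^2-v-12.
Cancel v^2-v-12 from numerator and denominator to get the reduced form.

(2v^2+4v+4)/(5v-25)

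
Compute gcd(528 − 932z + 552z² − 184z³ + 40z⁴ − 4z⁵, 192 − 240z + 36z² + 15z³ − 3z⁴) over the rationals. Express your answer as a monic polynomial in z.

By polynomial division,
  −4z⁵ + 40z⁴ − 184z³ + 552z² − 932z + 528 = ((4/3)z − 20/3)(−3z⁴ + 15z³ + 36z² − 240z + 192) + (−132z³ + 1112z² − 2788z + 1808)
  −3z⁴ + 15z³ + 36z² − 240z + 192 = ((1/44)z + 113/1452)(−132z³ + 1112z² − 2788z + 1808) + ((4655/363)z² − (23275/363)z + 18620/363)
  −132z³ + 1112z² − 2788z + 1808 = (−(47916/4655)z + 164076/4655)((4655/363)z² − (23275/363)z + 18620/363) + (0)
Last nonzero remainder: (4655/363)z² − (23275/363)z + 18620/363. Dividing through by 4655/363 gives the monic gcd z² − 5z + 4.

4 − 5z + z²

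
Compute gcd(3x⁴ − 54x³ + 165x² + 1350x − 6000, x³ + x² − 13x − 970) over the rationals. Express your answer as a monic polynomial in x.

x − 10

Apply the Euclidean algorithm:
  3x⁴ − 54x³ + 165x² + 1350x − 6000 = (3x − 57)(x³ + x² − 13x − 970) + (261x² + 3519x − 61290)
  x³ + x² − 13x − 970 = ((1/261)x − 362/7569)(261x² + 3519x − 61290) + ((328099/841)x − 3280990/841)
  261x² + 3519x − 61290 = ((219501/328099)x + 5154489/328099)((328099/841)x − 3280990/841) + (0)
Last nonzero remainder: (328099/841)x − 3280990/841. Dividing through by 328099/841 gives the monic gcd x − 10.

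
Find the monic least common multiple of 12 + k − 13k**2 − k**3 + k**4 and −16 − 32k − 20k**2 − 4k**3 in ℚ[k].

48 + 52k − 36k**2 − 55k**3 − 13k**4 + 3k**5 + k**6

Euclidean algorithm in ℚ[k]:
  k**4 − k**3 − 13k**2 + k + 12 = (−(1/4)k + 3/2)(−4k**3 − 20k**2 − 32k − 16) + (9k**2 + 45k + 36)
  −4k**3 − 20k**2 − 32k − 16 = (−(4/9)k)(9k**2 + 45k + 36) + (−16k − 16)
  9k**2 + 45k + 36 = (−(9/16)k − 9/4)(−16k − 16) + (0)
Last nonzero remainder: −16k − 16. Dividing through by −16 gives the monic gcd k + 1.
Then lcm(f, g) = f·g / gcd(f, g); expanding and making the result monic gives the answer.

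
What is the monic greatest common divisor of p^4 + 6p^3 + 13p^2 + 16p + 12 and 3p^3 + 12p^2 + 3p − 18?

By polynomial division,
  p^4 + 6p^3 + 13p^2 + 16p + 12 = ((1/3)p + 2/3)(3p^3 + 12p^2 + 3p − 18) + (4p^2 + 20p + 24)
  3p^3 + 12p^2 + 3p − 18 = ((3/4)p − 3/4)(4p^2 + 20p + 24) + (0)
Last nonzero remainder: 4p^2 + 20p + 24. Dividing through by 4 gives the monic gcd p^2 + 5p + 6.

p^2 + 5p + 6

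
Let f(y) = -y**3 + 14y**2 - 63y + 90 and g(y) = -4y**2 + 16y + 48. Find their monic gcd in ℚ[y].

y - 6

Repeated division with remainder:
  -y**3 + 14y**2 - 63y + 90 = ((1/4)y - 5/2)(-4y**2 + 16y + 48) + (-35y + 210)
  -4y**2 + 16y + 48 = ((4/35)y + 8/35)(-35y + 210) + (0)
Last nonzero remainder: -35y + 210. Dividing through by -35 gives the monic gcd y - 6.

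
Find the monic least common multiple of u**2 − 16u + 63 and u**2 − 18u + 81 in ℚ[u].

Repeated division with remainder:
  u**2 − 16u + 63 = (u**2 − 18u + 81) + (2u − 18)
  u**2 − 18u + 81 = ((1/2)u − 9/2)(2u − 18) + (0)
Last nonzero remainder: 2u − 18. Dividing through by 2 gives the monic gcd u − 9.
Then lcm(f, g) = f·g / gcd(f, g); expanding and making the result monic gives the answer.

u**3 − 25u**2 + 207u − 567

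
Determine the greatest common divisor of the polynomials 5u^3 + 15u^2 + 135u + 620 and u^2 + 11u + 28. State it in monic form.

Apply the Euclidean algorithm:
  5u^3 + 15u^2 + 135u + 620 = (5u - 40)(u^2 + 11u + 28) + (435u + 1740)
  u^2 + 11u + 28 = ((1/435)u + 7/435)(435u + 1740) + (0)
Last nonzero remainder: 435u + 1740. Dividing through by 435 gives the monic gcd u + 4.

u + 4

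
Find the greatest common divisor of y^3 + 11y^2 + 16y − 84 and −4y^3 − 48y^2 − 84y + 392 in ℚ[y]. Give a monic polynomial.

Apply the Euclidean algorithm:
  y^3 + 11y^2 + 16y − 84 = (−1/4)(−4y^3 − 48y^2 − 84y + 392) + (−y^2 − 5y + 14)
  −4y^3 − 48y^2 − 84y + 392 = (4y + 28)(−y^2 − 5y + 14) + (0)
Last nonzero remainder: −y^2 − 5y + 14. Dividing through by −1 gives the monic gcd y^2 + 5y − 14.

y^2 + 5y − 14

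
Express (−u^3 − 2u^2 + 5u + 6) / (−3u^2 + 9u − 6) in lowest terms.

(u^2 + 4u + 3)/(3u − 3)

Apply the Euclidean algorithm:
  −u^3 − 2u^2 + 5u + 6 = ((1/3)u + 5/3)(−3u^2 + 9u − 6) + (−8u + 16)
  −3u^2 + 9u − 6 = ((3/8)u − 3/8)(−8u + 16) + (0)
Last nonzero remainder: −8u + 16. Dividing through by −8 gives the monic gcd u − 2.
Cancel u − 2 from numerator and denominator to get the reduced form.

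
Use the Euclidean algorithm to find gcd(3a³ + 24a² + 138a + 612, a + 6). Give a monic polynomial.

Euclidean algorithm in ℚ[a]:
  3a³ + 24a² + 138a + 612 = (3a² + 6a + 102)(a + 6) + (0)
The last nonzero remainder a + 6 is already monic.

a + 6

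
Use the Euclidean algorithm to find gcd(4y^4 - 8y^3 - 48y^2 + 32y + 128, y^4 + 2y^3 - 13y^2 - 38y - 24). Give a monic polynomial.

y^2 - 2y - 8

Repeated division with remainder:
  4y^4 - 8y^3 - 48y^2 + 32y + 128 = (4)(y^4 + 2y^3 - 13y^2 - 38y - 24) + (-16y^3 + 4y^2 + 184y + 224)
  y^4 + 2y^3 - 13y^2 - 38y - 24 = (-(1/16)y - 9/64)(-16y^3 + 4y^2 + 184y + 224) + (-(15/16)y^2 + (15/8)y + 15/2)
  -16y^3 + 4y^2 + 184y + 224 = ((256/15)y + 448/15)(-(15/16)y^2 + (15/8)y + 15/2) + (0)
Last nonzero remainder: -(15/16)y^2 + (15/8)y + 15/2. Dividing through by -15/16 gives the monic gcd y^2 - 2y - 8.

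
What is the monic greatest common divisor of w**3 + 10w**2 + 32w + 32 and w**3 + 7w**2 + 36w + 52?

Euclidean algorithm in ℚ[w]:
  w**3 + 10w**2 + 32w + 32 = (w**3 + 7w**2 + 36w + 52) + (3w**2 - 4w - 20)
  w**3 + 7w**2 + 36w + 52 = ((1/3)w + 25/9)(3w**2 - 4w - 20) + ((484/9)w + 968/9)
  3w**2 - 4w - 20 = ((27/484)w - 45/242)((484/9)w + 968/9) + (0)
Last nonzero remainder: (484/9)w + 968/9. Dividing through by 484/9 gives the monic gcd w + 2.

w + 2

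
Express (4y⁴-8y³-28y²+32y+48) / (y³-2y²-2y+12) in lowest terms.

By polynomial division,
  4y⁴-8y³-28y²+32y+48 = (4y)(y³-2y²-2y+12) + (-20y²-16y+48)
  y³-2y²-2y+12 = (-(1/20)y+7/50)(-20y²-16y+48) + ((66/25)y+132/25)
  -20y²-16y+48 = (-(250/33)y+100/11)((66/25)y+132/25) + (0)
Last nonzero remainder: (66/25)y+132/25. Dividing through by 66/25 gives the monic gcd y+2.
Cancel y+2 from numerator and denominator to get the reduced form.

(4y³-16y²+4y+24)/(y²-4y+6)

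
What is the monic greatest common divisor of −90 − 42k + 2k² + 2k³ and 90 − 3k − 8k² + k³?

−15 − 2k + k²

Apply the Euclidean algorithm:
  2k³ + 2k² − 42k − 90 = (2)(k³ − 8k² − 3k + 90) + (18k² − 36k − 270)
  k³ − 8k² − 3k + 90 = ((1/18)k − 1/3)(18k² − 36k − 270) + (0)
Last nonzero remainder: 18k² − 36k − 270. Dividing through by 18 gives the monic gcd k² − 2k − 15.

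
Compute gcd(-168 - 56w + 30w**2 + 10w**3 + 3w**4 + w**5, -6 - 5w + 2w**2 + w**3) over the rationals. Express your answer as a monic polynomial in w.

Repeated division with remainder:
  w**5 + 3w**4 + 10w**3 + 30w**2 - 56w - 168 = (w**2 + w + 13)(w**3 + 2w**2 - 5w - 6) + (15w**2 + 15w - 90)
  w**3 + 2w**2 - 5w - 6 = ((1/15)w + 1/15)(15w**2 + 15w - 90) + (0)
Last nonzero remainder: 15w**2 + 15w - 90. Dividing through by 15 gives the monic gcd w**2 + w - 6.

-6 + w + w**2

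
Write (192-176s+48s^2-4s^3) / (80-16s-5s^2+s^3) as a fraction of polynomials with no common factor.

(-48+32s-4s^2)/(-20-s+s^2)

Apply the Euclidean algorithm:
  -4s^3+48s^2-176s+192 = (-4)(s^3-5s^2-16s+80) + (28s^2-240s+512)
  s^3-5s^2-16s+80 = ((1/28)s+25/196)(28s^2-240s+512) + (-(180/49)s+720/49)
  28s^2-240s+512 = (-(343/45)s+1568/45)(-(180/49)s+720/49) + (0)
Last nonzero remainder: -(180/49)s+720/49. Dividing through by -180/49 gives the monic gcd s-4.
Cancel s-4 from numerator and denominator to get the reduced form.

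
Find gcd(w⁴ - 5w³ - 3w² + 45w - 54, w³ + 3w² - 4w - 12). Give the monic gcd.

By polynomial division,
  w⁴ - 5w³ - 3w² + 45w - 54 = (w - 8)(w³ + 3w² - 4w - 12) + (25w² + 25w - 150)
  w³ + 3w² - 4w - 12 = ((1/25)w + 2/25)(25w² + 25w - 150) + (0)
Last nonzero remainder: 25w² + 25w - 150. Dividing through by 25 gives the monic gcd w² + w - 6.

w² + w - 6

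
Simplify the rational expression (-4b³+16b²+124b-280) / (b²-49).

Repeated division with remainder:
  -4b³+16b²+124b-280 = (-4b+16)(b²-49) + (-72b+504)
  b²-49 = (-(1/72)b-7/72)(-72b+504) + (0)
Last nonzero remainder: -72b+504. Dividing through by -72 gives the monic gcd b-7.
Cancel b-7 from numerator and denominator to get the reduced form.

(-4b²-12b+40)/(b+7)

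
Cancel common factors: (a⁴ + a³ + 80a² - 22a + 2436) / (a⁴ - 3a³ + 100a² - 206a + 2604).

(a² + 5a + 58)/(a² + a + 62)

Euclidean algorithm in ℚ[a]:
  a⁴ + a³ + 80a² - 22a + 2436 = (a⁴ - 3a³ + 100a² - 206a + 2604) + (4a³ - 20a² + 184a - 168)
  a⁴ - 3a³ + 100a² - 206a + 2604 = ((1/4)a + 1/2)(4a³ - 20a² + 184a - 168) + (64a² - 256a + 2688)
  4a³ - 20a² + 184a - 168 = ((1/16)a - 1/16)(64a² - 256a + 2688) + (0)
Last nonzero remainder: 64a² - 256a + 2688. Dividing through by 64 gives the monic gcd a² - 4a + 42.
Cancel a² - 4a + 42 from numerator and denominator to get the reduced form.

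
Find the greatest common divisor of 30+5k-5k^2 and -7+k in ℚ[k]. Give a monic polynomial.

1

Repeated division with remainder:
  -5k^2+5k+30 = (-5k-30)(k-7) + (-180)
  k-7 = (-(1/180)k+7/180)(-180) + (0)
The last nonzero remainder is the constant -180, so the polynomials are coprime and gcd = 1.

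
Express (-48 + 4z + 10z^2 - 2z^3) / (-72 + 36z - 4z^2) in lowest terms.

(-8 - 2z + z^2)/(-12 + 2z)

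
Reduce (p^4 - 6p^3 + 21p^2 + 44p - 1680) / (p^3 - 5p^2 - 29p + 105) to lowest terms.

Repeated division with remainder:
  p^4 - 6p^3 + 21p^2 + 44p - 1680 = (p - 1)(p^3 - 5p^2 - 29p + 105) + (45p^2 - 90p - 1575)
  p^3 - 5p^2 - 29p + 105 = ((1/45)p - 1/15)(45p^2 - 90p - 1575) + (0)
Last nonzero remainder: 45p^2 - 90p - 1575. Dividing through by 45 gives the monic gcd p^2 - 2p - 35.
Cancel p^2 - 2p - 35 from numerator and denominator to get the reduced form.

(p^2 - 4p + 48)/(p - 3)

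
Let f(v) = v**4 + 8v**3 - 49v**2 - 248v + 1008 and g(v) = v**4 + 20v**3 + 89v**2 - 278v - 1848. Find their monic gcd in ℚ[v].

Apply the Euclidean algorithm:
  v**4 + 8v**3 - 49v**2 - 248v + 1008 = (v**4 + 20v**3 + 89v**2 - 278v - 1848) + (-12v**3 - 138v**2 + 30v + 2856)
  v**4 + 20v**3 + 89v**2 - 278v - 1848 = (-(1/12)v - 17/24)(-12v**3 - 138v**2 + 30v + 2856) + (-(25/4)v**2 - (75/4)v + 175)
  -12v**3 - 138v**2 + 30v + 2856 = ((48/25)v + 408/25)(-(25/4)v**2 - (75/4)v + 175) + (0)
Last nonzero remainder: -(25/4)v**2 - (75/4)v + 175. Dividing through by -25/4 gives the monic gcd v**2 + 3v - 28.

v**2 + 3v - 28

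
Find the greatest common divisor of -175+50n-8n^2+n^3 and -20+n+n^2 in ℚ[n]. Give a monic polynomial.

1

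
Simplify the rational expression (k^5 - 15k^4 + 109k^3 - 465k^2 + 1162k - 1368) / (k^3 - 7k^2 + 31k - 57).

By polynomial division,
  k^5 - 15k^4 + 109k^3 - 465k^2 + 1162k - 1368 = (k^2 - 8k + 22)(k^3 - 7k^2 + 31k - 57) + (-6k^2 + 24k - 114)
  k^3 - 7k^2 + 31k - 57 = (-(1/6)k + 1/2)(-6k^2 + 24k - 114) + (0)
Last nonzero remainder: -6k^2 + 24k - 114. Dividing through by -6 gives the monic gcd k^2 - 4k + 19.
Cancel k^2 - 4k + 19 from numerator and denominator to get the reduced form.

(k^3 - 11k^2 + 46k - 72)/(k - 3)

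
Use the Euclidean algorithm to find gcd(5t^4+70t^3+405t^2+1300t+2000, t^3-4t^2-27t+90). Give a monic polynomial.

t+5

Apply the Euclidean algorithm:
  5t^4+70t^3+405t^2+1300t+2000 = (5t+90)(t^3-4t^2-27t+90) + (900t^2+3280t-6100)
  t^3-4t^2-27t+90 = ((1/900)t-86/10125)(900t^2+3280t-6100) + ((15466/2025)t+15466/405)
  900t^2+3280t-6100 = ((911250/7733)t-1235250/7733)((15466/2025)t+15466/405) + (0)
Last nonzero remainder: (15466/2025)t+15466/405. Dividing through by 15466/2025 gives the monic gcd t+5.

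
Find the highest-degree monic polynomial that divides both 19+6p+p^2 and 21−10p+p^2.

Apply the Euclidean algorithm:
  p^2+6p+19 = (p^2−10p+21) + (16p−2)
  p^2−10p+21 = ((1/16)p−79/128)(16p−2) + (1265/64)
  16p−2 = ((1024/1265)p−128/1265)(1265/64) + (0)
The last nonzero remainder is the constant 1265/64, so the polynomials are coprime and gcd = 1.

1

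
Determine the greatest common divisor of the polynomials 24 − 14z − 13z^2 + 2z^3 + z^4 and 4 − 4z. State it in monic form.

−1 + z

By polynomial division,
  z^4 + 2z^3 − 13z^2 − 14z + 24 = (−(1/4)z^3 − (3/4)z^2 + (5/2)z + 6)(−4z + 4) + (0)
Last nonzero remainder: −4z + 4. Dividing through by −4 gives the monic gcd z − 1.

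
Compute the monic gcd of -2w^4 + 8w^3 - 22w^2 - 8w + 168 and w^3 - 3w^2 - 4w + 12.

w^2 - w - 6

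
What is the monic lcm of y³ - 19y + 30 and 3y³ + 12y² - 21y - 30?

y⁴ + y³ - 19y² + 11y + 30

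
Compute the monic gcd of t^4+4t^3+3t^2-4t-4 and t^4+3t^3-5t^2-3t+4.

By polynomial division,
  t^4+4t^3+3t^2-4t-4 = (t^4+3t^3-5t^2-3t+4) + (t^3+8t^2-t-8)
  t^4+3t^3-5t^2-3t+4 = (t-5)(t^3+8t^2-t-8) + (36t^2-36)
  t^3+8t^2-t-8 = ((1/36)t+2/9)(36t^2-36) + (0)
Last nonzero remainder: 36t^2-36. Dividing through by 36 gives the monic gcd t^2-1.

t^2-1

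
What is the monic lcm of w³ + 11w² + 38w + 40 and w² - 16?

w⁴ + 7w³ - 6w² - 112w - 160

Euclidean algorithm in ℚ[w]:
  w³ + 11w² + 38w + 40 = (w + 11)(w² - 16) + (54w + 216)
  w² - 16 = ((1/54)w - 2/27)(54w + 216) + (0)
Last nonzero remainder: 54w + 216. Dividing through by 54 gives the monic gcd w + 4.
Then lcm(f, g) = f·g / gcd(f, g); expanding and making the result monic gives the answer.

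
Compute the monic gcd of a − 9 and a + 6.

1

By polynomial division,
  a − 9 = (a + 6) + (−15)
  a + 6 = (−(1/15)a − 2/5)(−15) + (0)
The last nonzero remainder is the constant −15, so the polynomials are coprime and gcd = 1.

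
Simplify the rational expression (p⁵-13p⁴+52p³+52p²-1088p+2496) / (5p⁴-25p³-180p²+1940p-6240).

(p²-16)/(5p+40)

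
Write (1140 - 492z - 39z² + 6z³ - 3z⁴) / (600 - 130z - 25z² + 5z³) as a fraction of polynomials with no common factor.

Euclidean algorithm in ℚ[z]:
  -3z⁴ + 6z³ - 39z² - 492z + 1140 = (-(3/5)z - 9/5)(5z³ - 25z² - 130z + 600) + (-162z² - 366z + 2220)
  5z³ - 25z² - 130z + 600 = (-(5/162)z + 490/2187)(-162z² - 366z + 2220) + ((14960/729)z + 74800/729)
  -162z² - 366z + 2220 = (-(59049/7480)z + 80919/3740)((14960/729)z + 74800/729) + (0)
Last nonzero remainder: (14960/729)z + 74800/729. Dividing through by 14960/729 gives the monic gcd z + 5.
Cancel z + 5 from numerator and denominator to get the reduced form.

(228 - 144z + 21z² - 3z³)/(120 - 50z + 5z²)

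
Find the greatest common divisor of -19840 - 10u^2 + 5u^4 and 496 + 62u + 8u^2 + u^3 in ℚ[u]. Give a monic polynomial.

Apply the Euclidean algorithm:
  5u^4 - 10u^2 - 19840 = (5u - 40)(u^3 + 8u^2 + 62u + 496) + (0)
The last nonzero remainder u^3 + 8u^2 + 62u + 496 is already monic.

496 + 62u + 8u^2 + u^3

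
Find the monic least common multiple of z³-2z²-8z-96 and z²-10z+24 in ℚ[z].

Euclidean algorithm in ℚ[z]:
  z³-2z²-8z-96 = (z+8)(z²-10z+24) + (48z-288)
  z²-10z+24 = ((1/48)z-1/12)(48z-288) + (0)
Last nonzero remainder: 48z-288. Dividing through by 48 gives the monic gcd z-6.
Then lcm(f, g) = f·g / gcd(f, g); expanding and making the result monic gives the answer.

z⁴-6z³-64z+384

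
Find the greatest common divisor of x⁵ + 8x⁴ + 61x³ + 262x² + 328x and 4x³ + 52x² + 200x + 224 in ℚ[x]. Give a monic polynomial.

x² + 6x + 8

Euclidean algorithm in ℚ[x]:
  x⁵ + 8x⁴ + 61x³ + 262x² + 328x = ((1/4)x² - (5/4)x + 19)(4x³ + 52x² + 200x + 224) + (-532x² - 3192x - 4256)
  4x³ + 52x² + 200x + 224 = (-(1/133)x - 1/19)(-532x² - 3192x - 4256) + (0)
Last nonzero remainder: -532x² - 3192x - 4256. Dividing through by -532 gives the monic gcd x² + 6x + 8.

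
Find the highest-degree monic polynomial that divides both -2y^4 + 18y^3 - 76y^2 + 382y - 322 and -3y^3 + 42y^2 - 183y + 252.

y - 7

Euclidean algorithm in ℚ[y]:
  -2y^4 + 18y^3 - 76y^2 + 382y - 322 = ((2/3)y + 10/3)(-3y^3 + 42y^2 - 183y + 252) + (-94y^2 + 824y - 1162)
  -3y^3 + 42y^2 - 183y + 252 = ((3/94)y - 369/2209)(-94y^2 + 824y - 1162) + (-(18270/2209)y + 127890/2209)
  -94y^2 + 824y - 1162 = ((103823/9135)y - 183347/9135)(-(18270/2209)y + 127890/2209) + (0)
Last nonzero remainder: -(18270/2209)y + 127890/2209. Dividing through by -18270/2209 gives the monic gcd y - 7.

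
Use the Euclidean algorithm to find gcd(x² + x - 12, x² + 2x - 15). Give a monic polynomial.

x - 3

Euclidean algorithm in ℚ[x]:
  x² + x - 12 = (x² + 2x - 15) + (-x + 3)
  x² + 2x - 15 = (-x - 5)(-x + 3) + (0)
Last nonzero remainder: -x + 3. Dividing through by -1 gives the monic gcd x - 3.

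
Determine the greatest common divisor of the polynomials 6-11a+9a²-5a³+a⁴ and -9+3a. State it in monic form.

-3+a

Repeated division with remainder:
  a⁴-5a³+9a²-11a+6 = ((1/3)a³-(2/3)a²+a-2/3)(3a-9) + (0)
Last nonzero remainder: 3a-9. Dividing through by 3 gives the monic gcd a-3.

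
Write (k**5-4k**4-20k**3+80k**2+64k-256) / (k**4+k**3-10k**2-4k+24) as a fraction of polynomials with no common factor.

(k**3-4k**2-16k+64)/(k**2+k-6)

By polynomial division,
  k**5-4k**4-20k**3+80k**2+64k-256 = (k-5)(k**4+k**3-10k**2-4k+24) + (-5k**3+34k**2+20k-136)
  k**4+k**3-10k**2-4k+24 = (-(1/5)k-39/25)(-5k**3+34k**2+20k-136) + ((1176/25)k**2-4704/25)
  -5k**3+34k**2+20k-136 = (-(125/1176)k+425/588)((1176/25)k**2-4704/25) + (0)
Last nonzero remainder: (1176/25)k**2-4704/25. Dividing through by 1176/25 gives the monic gcd k**2-4.
Cancel k**2-4 from numerator and denominator to get the reduced form.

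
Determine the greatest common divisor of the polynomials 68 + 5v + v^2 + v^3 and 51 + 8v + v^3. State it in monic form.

17 - 3v + v^2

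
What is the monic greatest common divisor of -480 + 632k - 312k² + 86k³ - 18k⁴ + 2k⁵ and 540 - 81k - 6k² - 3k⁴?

By polynomial division,
  2k⁵ - 18k⁴ + 86k³ - 312k² + 632k - 480 = (-(2/3)k + 6)(-3k⁴ - 6k² - 81k + 540) + (82k³ - 330k² + 1478k - 3720)
  -3k⁴ - 6k² - 81k + 540 = (-(3/82)k - 495/3362)(82k³ - 330k² + 1478k - 3720) + (-(864/1681)k² + (864/1681)k - 12960/1681)
  82k³ - 330k² + 1478k - 3720 = (-(68921/432)k + 52111/108)(-(864/1681)k² + (864/1681)k - 12960/1681) + (0)
Last nonzero remainder: -(864/1681)k² + (864/1681)k - 12960/1681. Dividing through by -864/1681 gives the monic gcd k² - k + 15.

15 - k + k²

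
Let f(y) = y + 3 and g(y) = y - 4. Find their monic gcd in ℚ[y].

1

Euclidean algorithm in ℚ[y]:
  y + 3 = (y - 4) + (7)
  y - 4 = ((1/7)y - 4/7)(7) + (0)
The last nonzero remainder is the constant 7, so the polynomials are coprime and gcd = 1.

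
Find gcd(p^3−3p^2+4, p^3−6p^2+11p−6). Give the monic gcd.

p−2

By polynomial division,
  p^3−3p^2+4 = (p^3−6p^2+11p−6) + (3p^2−11p+10)
  p^3−6p^2+11p−6 = ((1/3)p−7/9)(3p^2−11p+10) + (−(8/9)p+16/9)
  3p^2−11p+10 = (−(27/8)p+45/8)(−(8/9)p+16/9) + (0)
Last nonzero remainder: −(8/9)p+16/9. Dividing through by −8/9 gives the monic gcd p−2.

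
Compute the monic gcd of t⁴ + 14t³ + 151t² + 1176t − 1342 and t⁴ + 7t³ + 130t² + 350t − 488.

t³ + 3t² + 118t − 122

Apply the Euclidean algorithm:
  t⁴ + 14t³ + 151t² + 1176t − 1342 = (t⁴ + 7t³ + 130t² + 350t − 488) + (7t³ + 21t² + 826t − 854)
  t⁴ + 7t³ + 130t² + 350t − 488 = ((1/7)t + 4/7)(7t³ + 21t² + 826t − 854) + (0)
Last nonzero remainder: 7t³ + 21t² + 826t − 854. Dividing through by 7 gives the monic gcd t³ + 3t² + 118t − 122.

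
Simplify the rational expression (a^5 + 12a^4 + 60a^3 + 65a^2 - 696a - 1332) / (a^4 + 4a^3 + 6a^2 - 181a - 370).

Apply the Euclidean algorithm:
  a^5 + 12a^4 + 60a^3 + 65a^2 - 696a - 1332 = (a + 8)(a^4 + 4a^3 + 6a^2 - 181a - 370) + (22a^3 + 198a^2 + 1122a + 1628)
  a^4 + 4a^3 + 6a^2 - 181a - 370 = ((1/22)a - 5/22)(22a^3 + 198a^2 + 1122a + 1628) + (0)
Last nonzero remainder: 22a^3 + 198a^2 + 1122a + 1628. Dividing through by 22 gives the monic gcd a^3 + 9a^2 + 51a + 74.
Cancel a^3 + 9a^2 + 51a + 74 from numerator and denominator to get the reduced form.

(a^2 + 3a - 18)/(a - 5)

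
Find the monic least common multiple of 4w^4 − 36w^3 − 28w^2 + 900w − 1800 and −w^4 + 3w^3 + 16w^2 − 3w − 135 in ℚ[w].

w^6 − 4w^5 − 43w^4 + 109w^3 + 612w^2 − 225w − 4050

Repeated division with remainder:
  4w^4 − 36w^3 − 28w^2 + 900w − 1800 = (−4)(−w^4 + 3w^3 + 16w^2 − 3w − 135) + (−24w^3 + 36w^2 + 888w − 2340)
  −w^4 + 3w^3 + 16w^2 − 3w − 135 = ((1/24)w − 1/16)(−24w^3 + 36w^2 + 888w − 2340) + (−(75/4)w^2 + 150w − 1125/4)
  −24w^3 + 36w^2 + 888w − 2340 = ((32/25)w + 208/25)(−(75/4)w^2 + 150w − 1125/4) + (0)
Last nonzero remainder: −(75/4)w^2 + 150w − 1125/4. Dividing through by −75/4 gives the monic gcd w^2 − 8w + 15.
Then lcm(f, g) = f·g / gcd(f, g); expanding and making the result monic gives the answer.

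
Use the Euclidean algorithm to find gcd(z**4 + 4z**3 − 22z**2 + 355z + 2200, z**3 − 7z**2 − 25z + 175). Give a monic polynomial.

Repeated division with remainder:
  z**4 + 4z**3 − 22z**2 + 355z + 2200 = (z + 11)(z**3 − 7z**2 − 25z + 175) + (80z**2 + 455z + 275)
  z**3 − 7z**2 − 25z + 175 = ((1/80)z − 203/1280)(80z**2 + 455z + 275) + ((11193/256)z + 55965/256)
  80z**2 + 455z + 275 = ((20480/11193)z + 14080/11193)((11193/256)z + 55965/256) + (0)
Last nonzero remainder: (11193/256)z + 55965/256. Dividing through by 11193/256 gives the monic gcd z + 5.

z + 5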